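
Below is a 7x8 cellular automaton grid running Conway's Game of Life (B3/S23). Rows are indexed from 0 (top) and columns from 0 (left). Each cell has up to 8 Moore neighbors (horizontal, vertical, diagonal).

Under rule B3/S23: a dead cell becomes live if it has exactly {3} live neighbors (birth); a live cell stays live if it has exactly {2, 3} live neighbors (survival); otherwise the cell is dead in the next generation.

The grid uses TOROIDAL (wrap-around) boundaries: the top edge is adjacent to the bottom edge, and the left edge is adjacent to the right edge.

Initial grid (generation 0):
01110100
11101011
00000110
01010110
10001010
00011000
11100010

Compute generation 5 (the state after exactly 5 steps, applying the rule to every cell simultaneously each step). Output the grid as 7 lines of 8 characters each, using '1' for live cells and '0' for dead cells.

Answer: 00010011
01111001
01100110
11010001
01110001
00000000
01100000

Derivation:
Simulating step by step:
Generation 0 (given above): 25 live cells
Generation 1: 15 live cells
00001100
10001001
00010000
00000000
00100011
10111000
10000100
Generation 2: 19 live cells
10001111
00011100
00000000
00000000
01100001
10111110
01000100
Generation 3: 21 live cells
10010001
00010001
00001000
00000000
11101111
10011111
01100000
Generation 4: 19 live cells
11010001
10011001
00000000
11011011
01100000
00000000
01100100
Generation 5: 22 live cells
(generation 5 grid is the final answer)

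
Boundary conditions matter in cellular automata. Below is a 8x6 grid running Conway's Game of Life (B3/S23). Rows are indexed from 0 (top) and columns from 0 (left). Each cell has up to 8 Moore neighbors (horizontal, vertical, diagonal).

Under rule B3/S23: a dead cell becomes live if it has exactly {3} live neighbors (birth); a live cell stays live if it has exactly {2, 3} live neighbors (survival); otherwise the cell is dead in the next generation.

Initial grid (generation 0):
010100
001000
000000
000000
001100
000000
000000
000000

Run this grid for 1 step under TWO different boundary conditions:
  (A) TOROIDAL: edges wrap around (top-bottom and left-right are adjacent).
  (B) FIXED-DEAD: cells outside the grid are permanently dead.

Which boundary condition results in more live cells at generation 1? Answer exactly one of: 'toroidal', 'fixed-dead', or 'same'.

Under TOROIDAL boundary, generation 1:
001000
001000
000000
000000
000000
000000
000000
000000
Population = 2

Under FIXED-DEAD boundary, generation 1:
001000
001000
000000
000000
000000
000000
000000
000000
Population = 2

Comparison: toroidal=2, fixed-dead=2 -> same

Answer: same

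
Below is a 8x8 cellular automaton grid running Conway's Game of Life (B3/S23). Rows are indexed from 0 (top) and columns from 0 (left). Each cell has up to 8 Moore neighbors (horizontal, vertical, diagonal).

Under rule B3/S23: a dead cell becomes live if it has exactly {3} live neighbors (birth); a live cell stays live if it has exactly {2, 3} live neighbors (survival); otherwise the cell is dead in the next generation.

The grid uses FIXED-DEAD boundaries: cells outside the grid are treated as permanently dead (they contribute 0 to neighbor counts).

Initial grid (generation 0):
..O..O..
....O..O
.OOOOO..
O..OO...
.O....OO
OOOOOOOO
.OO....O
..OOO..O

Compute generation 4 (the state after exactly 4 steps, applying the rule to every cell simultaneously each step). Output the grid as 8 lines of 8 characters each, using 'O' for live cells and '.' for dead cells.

Simulating step by step:
Generation 0 (given above): 30 live cells
Generation 1: 17 live cells
........
.O....O.
.OO..O..
O.....O.
.......O
O..OOO..
O......O
.OOO....
Generation 2: 17 live cells
........
.OO.....
OOO..OO.
.O....O.
....OOO.
....O.O.
O.......
.OO.....
Generation 3: 17 live cells
........
O.O.....
O....OO.
OOO.O..O
....O.OO
....O.O.
.O......
.O......
Generation 4: 17 live cells
(generation 4 grid is the final answer)

Answer: ........
.O......
O.OO.OO.
OO.OO..O
.O..O.OO
......OO
........
........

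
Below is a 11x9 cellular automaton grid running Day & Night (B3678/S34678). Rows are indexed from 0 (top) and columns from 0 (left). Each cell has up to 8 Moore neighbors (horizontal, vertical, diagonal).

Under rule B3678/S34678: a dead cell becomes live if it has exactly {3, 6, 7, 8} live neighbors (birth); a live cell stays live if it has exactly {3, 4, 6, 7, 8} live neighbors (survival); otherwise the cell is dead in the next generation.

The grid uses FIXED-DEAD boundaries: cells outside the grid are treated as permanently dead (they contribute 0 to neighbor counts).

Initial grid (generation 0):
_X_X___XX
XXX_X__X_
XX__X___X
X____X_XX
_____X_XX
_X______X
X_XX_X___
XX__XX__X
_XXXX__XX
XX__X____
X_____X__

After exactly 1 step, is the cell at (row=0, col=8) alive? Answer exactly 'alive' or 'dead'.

Answer: dead

Derivation:
Simulating step by step:
Generation 0 (given above): 42 live cells
Generation 1: 37 live cells
XX_______
X_X____X_
X_XX_XX_X
_X__X__XX
_______XX
__X_X_XX_
X_X______
X_XX_XXX_
__XXX____
XX___X_X_
_X_______

Cell (0,8) at generation 1: 0 -> dead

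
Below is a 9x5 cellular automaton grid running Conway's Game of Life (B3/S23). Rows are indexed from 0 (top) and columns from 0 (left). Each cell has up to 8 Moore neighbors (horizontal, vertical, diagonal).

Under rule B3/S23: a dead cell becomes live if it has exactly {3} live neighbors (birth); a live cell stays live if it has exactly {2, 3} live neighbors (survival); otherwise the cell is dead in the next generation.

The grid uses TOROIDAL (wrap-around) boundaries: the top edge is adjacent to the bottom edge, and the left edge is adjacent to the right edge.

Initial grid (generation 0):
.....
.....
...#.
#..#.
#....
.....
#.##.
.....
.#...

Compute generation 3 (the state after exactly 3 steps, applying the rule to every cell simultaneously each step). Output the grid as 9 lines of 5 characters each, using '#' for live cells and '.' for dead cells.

Simulating step by step:
Generation 0 (given above): 8 live cells
Generation 1: 6 live cells
.....
.....
....#
.....
....#
.#..#
.....
.##..
.....
Generation 2: 5 live cells
.....
.....
.....
.....
#....
#....
###..
.....
.....
Generation 3: 5 live cells
(generation 3 grid is the final answer)

Answer: .....
.....
.....
.....
.....
#...#
##...
.#...
.....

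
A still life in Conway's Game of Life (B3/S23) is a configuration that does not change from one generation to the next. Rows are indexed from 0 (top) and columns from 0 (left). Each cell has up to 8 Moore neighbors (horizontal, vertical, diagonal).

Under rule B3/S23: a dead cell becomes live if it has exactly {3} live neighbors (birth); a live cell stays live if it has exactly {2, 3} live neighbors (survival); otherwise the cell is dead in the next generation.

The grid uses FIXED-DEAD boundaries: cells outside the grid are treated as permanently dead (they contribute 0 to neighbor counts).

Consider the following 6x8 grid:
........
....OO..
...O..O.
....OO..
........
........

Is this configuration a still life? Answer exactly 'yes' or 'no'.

Compute generation 1 and compare to generation 0 (given above):
Generation 1:
........
....OO..
...O..O.
....OO..
........
........
The grids are IDENTICAL -> still life.

Answer: yes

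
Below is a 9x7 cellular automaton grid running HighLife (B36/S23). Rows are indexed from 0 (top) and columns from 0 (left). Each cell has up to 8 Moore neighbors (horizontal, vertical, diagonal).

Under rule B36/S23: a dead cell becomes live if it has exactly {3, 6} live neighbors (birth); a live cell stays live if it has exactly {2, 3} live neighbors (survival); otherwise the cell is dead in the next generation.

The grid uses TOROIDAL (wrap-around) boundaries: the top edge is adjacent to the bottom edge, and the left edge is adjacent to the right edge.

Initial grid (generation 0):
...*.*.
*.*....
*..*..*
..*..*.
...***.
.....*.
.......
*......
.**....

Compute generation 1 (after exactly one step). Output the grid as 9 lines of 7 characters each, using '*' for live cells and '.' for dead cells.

Answer: ...*...
*****..
*.**..*
..*..*.
...*.**
.....*.
.......
.*.....
.**....

Derivation:
Simulating step by step:
Generation 0 (given above): 16 live cells
Generation 1: 19 live cells
(generation 1 grid is the final answer)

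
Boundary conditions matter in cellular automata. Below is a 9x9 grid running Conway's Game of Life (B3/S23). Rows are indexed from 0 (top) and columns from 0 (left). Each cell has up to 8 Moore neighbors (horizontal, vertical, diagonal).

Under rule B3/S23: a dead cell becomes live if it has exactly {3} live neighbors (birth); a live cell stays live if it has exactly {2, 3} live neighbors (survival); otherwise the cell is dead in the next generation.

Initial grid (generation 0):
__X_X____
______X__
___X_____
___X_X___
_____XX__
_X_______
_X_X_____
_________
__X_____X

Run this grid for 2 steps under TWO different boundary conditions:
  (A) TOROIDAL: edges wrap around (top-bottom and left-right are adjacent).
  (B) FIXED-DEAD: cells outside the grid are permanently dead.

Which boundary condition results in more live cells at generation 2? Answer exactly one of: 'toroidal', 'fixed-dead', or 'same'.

Answer: toroidal

Derivation:
Under TOROIDAL boundary, generation 2:
__XXX____
___XX____
____XX___
______X__
____X_X__
___X_X___
_XXX_____
__XX_____
__XX_____
Population = 19

Under FIXED-DEAD boundary, generation 2:
_________
_________
____XX___
______X__
____X_X__
___X_X___
_XXX_____
_________
_________
Population = 10

Comparison: toroidal=19, fixed-dead=10 -> toroidal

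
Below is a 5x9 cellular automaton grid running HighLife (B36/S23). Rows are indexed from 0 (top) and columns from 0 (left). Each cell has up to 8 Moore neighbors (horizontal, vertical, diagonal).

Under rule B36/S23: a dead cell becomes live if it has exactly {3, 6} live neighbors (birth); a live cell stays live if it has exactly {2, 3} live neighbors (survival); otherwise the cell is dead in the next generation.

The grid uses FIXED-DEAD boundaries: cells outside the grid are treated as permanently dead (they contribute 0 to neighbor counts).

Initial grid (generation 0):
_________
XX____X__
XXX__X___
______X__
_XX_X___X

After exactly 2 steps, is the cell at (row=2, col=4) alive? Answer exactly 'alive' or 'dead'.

Answer: alive

Derivation:
Simulating step by step:
Generation 0 (given above): 12 live cells
Generation 1: 9 live cells
_________
X_X______
X_X__XX__
X__X_X___
_________
Generation 2: 10 live cells
_________
_________
X_XXXXX__
_X__XXX__
_________

Cell (2,4) at generation 2: 1 -> alive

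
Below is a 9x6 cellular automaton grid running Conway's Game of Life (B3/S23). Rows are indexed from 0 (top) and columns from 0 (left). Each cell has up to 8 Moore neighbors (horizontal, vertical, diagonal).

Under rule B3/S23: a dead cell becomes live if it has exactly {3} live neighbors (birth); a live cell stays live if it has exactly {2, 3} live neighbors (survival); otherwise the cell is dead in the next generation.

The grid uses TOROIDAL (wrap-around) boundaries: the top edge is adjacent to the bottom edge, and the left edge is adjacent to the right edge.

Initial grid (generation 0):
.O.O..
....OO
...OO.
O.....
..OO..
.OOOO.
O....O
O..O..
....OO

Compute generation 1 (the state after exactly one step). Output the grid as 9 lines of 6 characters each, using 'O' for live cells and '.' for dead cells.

Answer: O..O..
..O..O
...OO.
..O.O.
....O.
OO..OO
O....O
O.....
O.OOOO

Derivation:
Simulating step by step:
Generation 0 (given above): 19 live cells
Generation 1: 21 live cells
(generation 1 grid is the final answer)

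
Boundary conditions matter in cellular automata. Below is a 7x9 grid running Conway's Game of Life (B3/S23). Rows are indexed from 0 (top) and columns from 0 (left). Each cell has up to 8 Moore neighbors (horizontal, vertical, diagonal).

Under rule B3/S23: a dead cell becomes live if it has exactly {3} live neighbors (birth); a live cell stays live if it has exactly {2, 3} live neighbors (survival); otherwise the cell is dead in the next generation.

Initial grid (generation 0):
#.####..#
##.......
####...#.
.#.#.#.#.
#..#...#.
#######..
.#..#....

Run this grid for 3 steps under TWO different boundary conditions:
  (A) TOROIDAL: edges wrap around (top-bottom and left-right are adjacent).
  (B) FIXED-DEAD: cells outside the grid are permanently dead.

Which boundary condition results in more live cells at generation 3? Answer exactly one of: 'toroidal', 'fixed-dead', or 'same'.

Answer: toroidal

Derivation:
Under TOROIDAL boundary, generation 3:
..######.
..#..#...
..#.##.#.
...######
#...#....
#....##..
...#....#
Population = 25

Under FIXED-DEAD boundary, generation 3:
.........
..#......
..#....##
...####..
....#...#
##...###.
##...##..
Population = 19

Comparison: toroidal=25, fixed-dead=19 -> toroidal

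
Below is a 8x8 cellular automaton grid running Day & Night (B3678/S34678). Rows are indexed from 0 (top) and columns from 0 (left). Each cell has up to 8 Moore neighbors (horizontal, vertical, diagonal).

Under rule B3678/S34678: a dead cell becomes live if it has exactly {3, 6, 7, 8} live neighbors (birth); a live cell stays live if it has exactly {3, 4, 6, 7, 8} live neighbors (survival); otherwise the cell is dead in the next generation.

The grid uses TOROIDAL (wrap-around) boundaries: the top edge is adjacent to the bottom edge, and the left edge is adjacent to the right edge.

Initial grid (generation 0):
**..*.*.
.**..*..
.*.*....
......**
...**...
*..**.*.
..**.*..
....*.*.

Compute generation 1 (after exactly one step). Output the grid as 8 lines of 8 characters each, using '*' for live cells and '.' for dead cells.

Answer: .***...*
.****...
*.....*.
..***...
...**.*.
........
...*.***
.**.*..*

Derivation:
Simulating step by step:
Generation 0 (given above): 22 live cells
Generation 1: 24 live cells
(generation 1 grid is the final answer)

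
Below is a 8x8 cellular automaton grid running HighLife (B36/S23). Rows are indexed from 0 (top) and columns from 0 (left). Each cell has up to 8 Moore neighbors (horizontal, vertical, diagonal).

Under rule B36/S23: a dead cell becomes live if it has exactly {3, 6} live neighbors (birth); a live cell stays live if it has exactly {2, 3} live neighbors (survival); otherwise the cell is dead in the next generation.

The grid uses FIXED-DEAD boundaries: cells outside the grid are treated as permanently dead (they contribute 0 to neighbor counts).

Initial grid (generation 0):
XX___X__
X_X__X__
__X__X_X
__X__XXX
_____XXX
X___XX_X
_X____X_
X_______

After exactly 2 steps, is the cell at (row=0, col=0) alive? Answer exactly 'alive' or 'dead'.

Answer: alive

Derivation:
Simulating step by step:
Generation 0 (given above): 23 live cells
Generation 1: 20 live cells
XX______
X_X_XX__
__XXXXXX
____X___
________
____X_XX
XX___XX_
________
Generation 2: 15 live cells
XX______
X_X_____
_XX___X_
____X_X_
_____X__
______XX
_____XXX
________

Cell (0,0) at generation 2: 1 -> alive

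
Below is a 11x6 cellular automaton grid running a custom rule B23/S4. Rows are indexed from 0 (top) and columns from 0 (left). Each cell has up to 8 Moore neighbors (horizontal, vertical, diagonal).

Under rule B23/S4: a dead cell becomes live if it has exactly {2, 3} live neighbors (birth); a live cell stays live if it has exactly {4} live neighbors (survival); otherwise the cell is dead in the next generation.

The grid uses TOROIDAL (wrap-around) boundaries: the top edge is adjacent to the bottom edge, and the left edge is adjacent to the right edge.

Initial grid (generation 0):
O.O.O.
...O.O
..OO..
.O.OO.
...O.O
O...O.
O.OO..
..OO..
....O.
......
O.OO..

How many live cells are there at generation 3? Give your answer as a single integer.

Simulating step by step:
Generation 0 (given above): 23 live cells
Generation 1: 33 live cells
......
OO.O..
OOOO.O
O..OOO
OOO...
.OO...
...OOO
.O.OOO
..OO..
.OOOOO
....OO
Generation 2: 29 live cells
OOOOOO
OO..OO
...O..
...OO.
O.O.O.
.OO.OO
.O.O..
O.....
......
O.O...
OOO.O.
Generation 3: 20 live cells
......
.O....
OOO...
.OOO.O
....O.
.OO...
....OO
.OO...
OO...O
...O.O
......
Population at generation 3: 20

Answer: 20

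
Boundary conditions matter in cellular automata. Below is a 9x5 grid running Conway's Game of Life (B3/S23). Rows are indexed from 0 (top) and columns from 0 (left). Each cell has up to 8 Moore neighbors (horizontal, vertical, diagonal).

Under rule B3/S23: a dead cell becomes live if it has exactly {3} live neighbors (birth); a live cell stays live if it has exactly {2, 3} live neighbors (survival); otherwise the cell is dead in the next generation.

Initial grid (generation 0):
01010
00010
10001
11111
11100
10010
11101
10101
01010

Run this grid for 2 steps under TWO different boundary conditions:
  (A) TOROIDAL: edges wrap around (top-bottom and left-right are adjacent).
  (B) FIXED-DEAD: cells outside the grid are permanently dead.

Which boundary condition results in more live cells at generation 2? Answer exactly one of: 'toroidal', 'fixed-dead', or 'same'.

Answer: fixed-dead

Derivation:
Under TOROIDAL boundary, generation 2:
11000
00110
00000
00000
00000
00000
00000
00100
00111
Population = 8

Under FIXED-DEAD boundary, generation 2:
00100
01101
00001
00011
00011
00011
01001
10001
01110
Population = 18

Comparison: toroidal=8, fixed-dead=18 -> fixed-dead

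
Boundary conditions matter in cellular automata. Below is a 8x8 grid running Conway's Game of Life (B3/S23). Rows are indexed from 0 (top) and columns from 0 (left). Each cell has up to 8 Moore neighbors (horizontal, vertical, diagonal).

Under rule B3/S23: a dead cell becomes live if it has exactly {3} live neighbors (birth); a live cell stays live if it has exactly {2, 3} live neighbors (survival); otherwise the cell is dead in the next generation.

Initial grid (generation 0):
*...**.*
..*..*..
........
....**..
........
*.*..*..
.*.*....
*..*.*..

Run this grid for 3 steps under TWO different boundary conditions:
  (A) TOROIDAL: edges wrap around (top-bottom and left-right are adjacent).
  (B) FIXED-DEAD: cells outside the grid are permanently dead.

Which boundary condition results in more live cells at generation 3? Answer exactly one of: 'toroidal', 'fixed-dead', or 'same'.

Under TOROIDAL boundary, generation 3:
..**....
...**..*
.......*
........
.***....
.**.**..
.*......
..**.*..
Population = 17

Under FIXED-DEAD boundary, generation 3:
........
...**...
........
........
.***....
*****...
*.......
.***....
Population = 14

Comparison: toroidal=17, fixed-dead=14 -> toroidal

Answer: toroidal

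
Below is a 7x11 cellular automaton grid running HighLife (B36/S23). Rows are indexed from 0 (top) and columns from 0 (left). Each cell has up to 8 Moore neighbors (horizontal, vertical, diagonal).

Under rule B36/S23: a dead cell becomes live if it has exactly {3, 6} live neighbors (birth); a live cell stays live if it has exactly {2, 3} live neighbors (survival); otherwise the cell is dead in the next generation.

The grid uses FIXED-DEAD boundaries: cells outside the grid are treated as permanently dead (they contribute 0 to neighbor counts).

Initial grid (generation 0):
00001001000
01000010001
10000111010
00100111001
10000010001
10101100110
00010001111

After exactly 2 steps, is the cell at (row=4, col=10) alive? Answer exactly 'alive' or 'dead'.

Simulating step by step:
Generation 0 (given above): 29 live cells
Generation 1: 22 live cells
00000000000
00000000100
01000000111
01000000111
00011000101
01011110000
00011001001
Generation 2: 15 live cells
00000000000
00000000100
00000001001
00100001000
00010001101
00000011010
00110010000

Cell (4,10) at generation 2: 1 -> alive

Answer: alive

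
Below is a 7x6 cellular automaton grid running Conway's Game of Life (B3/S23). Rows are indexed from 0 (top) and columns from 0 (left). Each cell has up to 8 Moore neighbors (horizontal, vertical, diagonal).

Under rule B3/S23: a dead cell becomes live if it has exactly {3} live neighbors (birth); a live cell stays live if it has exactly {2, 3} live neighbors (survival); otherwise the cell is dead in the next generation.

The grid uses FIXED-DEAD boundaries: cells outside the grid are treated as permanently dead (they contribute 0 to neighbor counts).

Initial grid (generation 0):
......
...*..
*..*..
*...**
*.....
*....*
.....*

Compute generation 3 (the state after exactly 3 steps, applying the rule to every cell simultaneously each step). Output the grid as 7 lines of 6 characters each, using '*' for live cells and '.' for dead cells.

Simulating step by step:
Generation 0 (given above): 10 live cells
Generation 1: 8 live cells
......
......
...*..
**..*.
**..**
......
......
Generation 2: 10 live cells
......
......
......
******
**..**
......
......
Generation 3: 10 live cells
(generation 3 grid is the final answer)

Answer: ......
......
.****.
*.**.*
*....*
......
......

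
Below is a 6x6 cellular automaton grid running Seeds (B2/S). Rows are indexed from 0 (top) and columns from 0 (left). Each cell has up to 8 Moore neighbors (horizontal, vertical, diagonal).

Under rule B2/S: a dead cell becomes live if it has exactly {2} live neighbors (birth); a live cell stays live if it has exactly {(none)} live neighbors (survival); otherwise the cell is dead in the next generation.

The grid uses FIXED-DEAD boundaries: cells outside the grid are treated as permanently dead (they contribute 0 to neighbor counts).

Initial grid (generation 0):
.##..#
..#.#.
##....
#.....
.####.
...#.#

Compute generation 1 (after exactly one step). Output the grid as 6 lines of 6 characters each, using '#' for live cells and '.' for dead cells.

Simulating step by step:
Generation 0 (given above): 14 live cells
Generation 1: 8 live cells
(generation 1 grid is the final answer)

Answer: ....#.
.....#
..##..
....#.
#....#
.#....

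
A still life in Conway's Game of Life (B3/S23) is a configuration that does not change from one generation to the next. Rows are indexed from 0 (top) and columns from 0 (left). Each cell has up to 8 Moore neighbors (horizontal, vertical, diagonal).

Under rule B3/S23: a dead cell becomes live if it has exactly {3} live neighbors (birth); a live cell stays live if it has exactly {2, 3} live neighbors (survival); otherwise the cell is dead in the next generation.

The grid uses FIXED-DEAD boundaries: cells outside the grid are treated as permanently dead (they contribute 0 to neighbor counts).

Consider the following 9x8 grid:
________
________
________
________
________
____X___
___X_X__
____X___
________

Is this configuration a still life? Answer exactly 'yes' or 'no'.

Compute generation 1 and compare to generation 0 (given above):
Generation 1:
________
________
________
________
________
____X___
___X_X__
____X___
________
The grids are IDENTICAL -> still life.

Answer: yes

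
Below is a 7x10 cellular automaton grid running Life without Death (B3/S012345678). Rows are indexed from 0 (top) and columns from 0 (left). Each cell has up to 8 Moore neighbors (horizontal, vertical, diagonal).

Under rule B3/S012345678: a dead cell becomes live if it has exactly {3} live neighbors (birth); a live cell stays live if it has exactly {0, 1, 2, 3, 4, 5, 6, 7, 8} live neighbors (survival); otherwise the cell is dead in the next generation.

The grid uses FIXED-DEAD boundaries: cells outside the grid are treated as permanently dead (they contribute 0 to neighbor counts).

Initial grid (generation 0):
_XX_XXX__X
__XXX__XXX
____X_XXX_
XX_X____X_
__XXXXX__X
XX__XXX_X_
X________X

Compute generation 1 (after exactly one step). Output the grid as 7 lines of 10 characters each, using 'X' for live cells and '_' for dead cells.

Answer: _XX_XXXX_X
_XXXX__XXX
_X__XXXXX_
XX_X____XX
__XXXXX_XX
XXX_XXXXXX
XX___X___X

Derivation:
Simulating step by step:
Generation 0 (given above): 34 live cells
Generation 1: 45 live cells
(generation 1 grid is the final answer)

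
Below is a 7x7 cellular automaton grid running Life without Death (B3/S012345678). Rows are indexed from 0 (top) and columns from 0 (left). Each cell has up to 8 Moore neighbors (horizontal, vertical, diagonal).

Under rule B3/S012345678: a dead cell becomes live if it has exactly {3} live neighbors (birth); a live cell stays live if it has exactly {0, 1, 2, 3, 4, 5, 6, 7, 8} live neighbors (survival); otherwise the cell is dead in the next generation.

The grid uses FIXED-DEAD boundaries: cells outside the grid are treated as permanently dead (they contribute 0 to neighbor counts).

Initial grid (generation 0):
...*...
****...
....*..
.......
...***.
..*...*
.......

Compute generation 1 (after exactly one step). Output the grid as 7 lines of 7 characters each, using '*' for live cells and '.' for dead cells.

Simulating step by step:
Generation 0 (given above): 11 live cells
Generation 1: 21 live cells
(generation 1 grid is the final answer)

Answer: .*.*...
*****..
.****..
...*.*.
...***.
..*****
.......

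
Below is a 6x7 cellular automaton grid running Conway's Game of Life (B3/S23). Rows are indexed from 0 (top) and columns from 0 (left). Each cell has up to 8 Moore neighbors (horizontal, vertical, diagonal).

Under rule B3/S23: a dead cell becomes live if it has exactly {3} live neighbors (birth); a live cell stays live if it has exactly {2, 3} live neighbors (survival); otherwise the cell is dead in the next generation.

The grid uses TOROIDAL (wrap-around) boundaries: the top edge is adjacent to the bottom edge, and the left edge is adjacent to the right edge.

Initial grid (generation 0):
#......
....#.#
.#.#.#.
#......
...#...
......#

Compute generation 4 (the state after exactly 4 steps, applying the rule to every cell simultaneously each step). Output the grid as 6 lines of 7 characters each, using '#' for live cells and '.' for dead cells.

Simulating step by step:
Generation 0 (given above): 9 live cells
Generation 1: 13 live cells
#....##
#...###
#...###
..#.#..
.......
.......
Generation 2: 9 live cells
#...#..
.#.....
##.....
...##.#
.......
......#
Generation 3: 7 live cells
#......
.#.....
###....
#......
.....#.
.......
Generation 4: 5 live cells
(generation 4 grid is the final answer)

Answer: .......
..#....
#.#....
#.....#
.......
.......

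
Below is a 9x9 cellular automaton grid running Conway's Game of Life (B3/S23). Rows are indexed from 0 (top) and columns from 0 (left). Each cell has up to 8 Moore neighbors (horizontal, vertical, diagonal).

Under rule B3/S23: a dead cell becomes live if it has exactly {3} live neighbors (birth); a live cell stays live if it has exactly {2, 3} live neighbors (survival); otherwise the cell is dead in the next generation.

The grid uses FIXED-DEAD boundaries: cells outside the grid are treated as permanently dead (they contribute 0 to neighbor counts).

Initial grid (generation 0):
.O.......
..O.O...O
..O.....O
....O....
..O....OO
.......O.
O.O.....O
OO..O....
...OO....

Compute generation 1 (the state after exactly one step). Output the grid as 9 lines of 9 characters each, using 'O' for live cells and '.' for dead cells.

Simulating step by step:
Generation 0 (given above): 19 live cells
Generation 1: 17 live cells
(generation 1 grid is the final answer)

Answer: .........
.OOO.....
.........
...O...OO
.......OO
.O.....O.
O........
OOO.O....
...OO....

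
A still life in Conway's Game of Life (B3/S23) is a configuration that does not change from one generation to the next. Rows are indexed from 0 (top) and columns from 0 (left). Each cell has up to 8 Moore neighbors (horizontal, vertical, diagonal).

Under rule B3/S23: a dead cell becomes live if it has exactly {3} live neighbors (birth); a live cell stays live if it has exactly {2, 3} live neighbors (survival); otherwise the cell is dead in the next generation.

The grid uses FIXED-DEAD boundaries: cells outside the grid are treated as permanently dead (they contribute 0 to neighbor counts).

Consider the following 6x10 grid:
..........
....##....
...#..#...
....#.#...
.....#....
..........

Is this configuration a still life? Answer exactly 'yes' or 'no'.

Answer: yes

Derivation:
Compute generation 1 and compare to generation 0 (given above):
Generation 1:
..........
....##....
...#..#...
....#.#...
.....#....
..........
The grids are IDENTICAL -> still life.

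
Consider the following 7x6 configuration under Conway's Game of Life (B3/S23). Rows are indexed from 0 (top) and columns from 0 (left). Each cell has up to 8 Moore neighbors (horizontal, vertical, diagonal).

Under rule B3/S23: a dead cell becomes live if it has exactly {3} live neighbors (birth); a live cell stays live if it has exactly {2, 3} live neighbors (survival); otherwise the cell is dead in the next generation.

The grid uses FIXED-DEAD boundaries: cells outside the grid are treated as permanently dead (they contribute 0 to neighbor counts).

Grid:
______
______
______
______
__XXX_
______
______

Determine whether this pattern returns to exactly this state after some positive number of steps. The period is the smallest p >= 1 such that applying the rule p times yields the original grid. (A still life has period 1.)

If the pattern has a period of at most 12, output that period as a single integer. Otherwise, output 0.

Simulating and comparing each generation to the original:
Gen 0 (original, given above): 3 live cells
Gen 1: 3 live cells, differs from original
Gen 2: 3 live cells, MATCHES original -> period = 2

Answer: 2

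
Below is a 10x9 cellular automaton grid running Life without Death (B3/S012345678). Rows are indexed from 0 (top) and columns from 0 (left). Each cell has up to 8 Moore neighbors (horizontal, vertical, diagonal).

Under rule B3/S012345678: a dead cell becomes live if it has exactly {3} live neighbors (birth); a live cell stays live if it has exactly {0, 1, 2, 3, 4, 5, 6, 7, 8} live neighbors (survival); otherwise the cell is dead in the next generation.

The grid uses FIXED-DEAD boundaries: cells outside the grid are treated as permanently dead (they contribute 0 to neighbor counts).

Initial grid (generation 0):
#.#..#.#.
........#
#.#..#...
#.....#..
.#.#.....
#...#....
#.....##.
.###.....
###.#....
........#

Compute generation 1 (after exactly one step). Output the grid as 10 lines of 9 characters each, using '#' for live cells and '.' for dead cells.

Answer: #.#..#.#.
......#.#
###..#...
#.#...#..
##.#.....
##..#....
#.##..##.
.###.....
###.#....
.#......#

Derivation:
Simulating step by step:
Generation 0 (given above): 25 live cells
Generation 1: 33 live cells
(generation 1 grid is the final answer)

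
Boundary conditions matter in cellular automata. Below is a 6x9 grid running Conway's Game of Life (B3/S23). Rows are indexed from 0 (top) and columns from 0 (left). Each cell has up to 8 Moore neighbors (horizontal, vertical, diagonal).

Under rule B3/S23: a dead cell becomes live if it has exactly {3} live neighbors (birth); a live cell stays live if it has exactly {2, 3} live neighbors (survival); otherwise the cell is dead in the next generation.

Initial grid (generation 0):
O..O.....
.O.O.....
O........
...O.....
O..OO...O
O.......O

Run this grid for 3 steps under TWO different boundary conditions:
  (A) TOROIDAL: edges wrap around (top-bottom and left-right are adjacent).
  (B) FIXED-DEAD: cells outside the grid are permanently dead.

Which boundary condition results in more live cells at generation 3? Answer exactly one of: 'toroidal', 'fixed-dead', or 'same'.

Answer: toroidal

Derivation:
Under TOROIDAL boundary, generation 3:
.........
O......OO
..O....OO
..OO...OO
.OOOOO..O
O........
Population = 17

Under FIXED-DEAD boundary, generation 3:
..OO.....
.OOO.....
.OO......
..O.O....
...OO....
.........
Population = 11

Comparison: toroidal=17, fixed-dead=11 -> toroidal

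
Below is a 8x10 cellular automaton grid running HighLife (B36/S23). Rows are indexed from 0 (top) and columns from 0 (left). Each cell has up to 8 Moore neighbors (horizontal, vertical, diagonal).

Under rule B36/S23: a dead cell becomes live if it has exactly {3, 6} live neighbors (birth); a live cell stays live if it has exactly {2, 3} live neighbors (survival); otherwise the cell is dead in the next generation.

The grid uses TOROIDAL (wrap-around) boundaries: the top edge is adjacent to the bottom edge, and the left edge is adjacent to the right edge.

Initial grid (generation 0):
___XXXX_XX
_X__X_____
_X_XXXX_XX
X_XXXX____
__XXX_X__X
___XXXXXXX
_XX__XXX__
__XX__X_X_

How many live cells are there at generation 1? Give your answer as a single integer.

Answer: 22

Derivation:
Simulating step by step:
Generation 0 (given above): 41 live cells
Generation 1: 22 live cells
______X_XX
__________
_X____X__X
X______XX_
XX_______X
XX_______X
_X_______X
_X___X_XXX
Population at generation 1: 22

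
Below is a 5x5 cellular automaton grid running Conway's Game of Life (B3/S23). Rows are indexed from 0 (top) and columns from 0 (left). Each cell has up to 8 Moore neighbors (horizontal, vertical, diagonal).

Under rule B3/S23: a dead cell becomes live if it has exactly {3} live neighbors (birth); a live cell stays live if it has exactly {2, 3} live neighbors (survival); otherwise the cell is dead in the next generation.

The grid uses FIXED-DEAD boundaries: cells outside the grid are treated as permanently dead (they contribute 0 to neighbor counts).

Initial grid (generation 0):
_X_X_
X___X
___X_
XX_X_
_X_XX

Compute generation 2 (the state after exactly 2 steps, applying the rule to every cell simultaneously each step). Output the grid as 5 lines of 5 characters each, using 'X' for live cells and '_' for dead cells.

Simulating step by step:
Generation 0 (given above): 11 live cells
Generation 1: 15 live cells
_____
__XXX
XXXXX
XX_X_
XX_XX
Generation 2: 7 live cells
(generation 2 grid is the final answer)

Answer: ___X_
____X
X____
_____
XX_XX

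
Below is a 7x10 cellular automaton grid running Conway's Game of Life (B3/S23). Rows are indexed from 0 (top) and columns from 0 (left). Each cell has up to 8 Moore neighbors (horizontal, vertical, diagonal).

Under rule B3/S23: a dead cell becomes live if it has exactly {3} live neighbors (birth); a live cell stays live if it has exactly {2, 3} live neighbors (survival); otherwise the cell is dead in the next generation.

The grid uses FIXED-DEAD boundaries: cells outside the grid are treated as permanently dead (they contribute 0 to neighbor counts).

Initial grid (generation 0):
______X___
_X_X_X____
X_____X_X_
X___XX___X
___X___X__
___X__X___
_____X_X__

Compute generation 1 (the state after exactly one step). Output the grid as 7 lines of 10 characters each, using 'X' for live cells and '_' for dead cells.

Simulating step by step:
Generation 0 (given above): 17 live cells
Generation 1: 18 live cells
(generation 1 grid is the final answer)

Answer: __________
_____XXX__
XX____X___
____XXXXX_
___X_XX___
____X_XX__
______X___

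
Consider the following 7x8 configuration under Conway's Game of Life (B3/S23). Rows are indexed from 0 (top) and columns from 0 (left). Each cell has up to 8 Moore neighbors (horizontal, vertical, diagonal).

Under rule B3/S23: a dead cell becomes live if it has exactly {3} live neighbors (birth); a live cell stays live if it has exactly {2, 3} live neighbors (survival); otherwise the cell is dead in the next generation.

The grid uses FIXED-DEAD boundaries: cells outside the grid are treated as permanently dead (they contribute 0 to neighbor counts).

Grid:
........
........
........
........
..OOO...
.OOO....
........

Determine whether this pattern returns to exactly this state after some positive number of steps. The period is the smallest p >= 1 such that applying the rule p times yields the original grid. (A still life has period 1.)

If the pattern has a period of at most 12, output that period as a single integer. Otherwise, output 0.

Simulating and comparing each generation to the original:
Gen 0 (original, given above): 6 live cells
Gen 1: 6 live cells, differs from original
Gen 2: 6 live cells, MATCHES original -> period = 2

Answer: 2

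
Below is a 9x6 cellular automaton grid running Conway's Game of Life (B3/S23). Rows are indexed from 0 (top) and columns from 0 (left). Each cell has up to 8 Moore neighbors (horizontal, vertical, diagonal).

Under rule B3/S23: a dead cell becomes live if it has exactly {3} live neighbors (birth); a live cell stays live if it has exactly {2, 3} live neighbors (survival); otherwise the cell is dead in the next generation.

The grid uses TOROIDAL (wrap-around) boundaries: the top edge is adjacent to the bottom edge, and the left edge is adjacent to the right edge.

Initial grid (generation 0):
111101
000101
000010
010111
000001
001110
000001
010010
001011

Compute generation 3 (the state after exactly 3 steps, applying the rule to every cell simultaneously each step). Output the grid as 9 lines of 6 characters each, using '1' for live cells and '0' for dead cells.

Answer: 010000
010100
001100
001010
000110
001100
001001
000111
000111

Derivation:
Simulating step by step:
Generation 0 (given above): 22 live cells
Generation 1: 19 live cells
010000
010101
101000
100101
100001
000111
001001
100110
000000
Generation 2: 13 live cells
101000
010000
001100
000010
000100
000100
101000
000111
000000
Generation 3: 19 live cells
(generation 3 grid is the final answer)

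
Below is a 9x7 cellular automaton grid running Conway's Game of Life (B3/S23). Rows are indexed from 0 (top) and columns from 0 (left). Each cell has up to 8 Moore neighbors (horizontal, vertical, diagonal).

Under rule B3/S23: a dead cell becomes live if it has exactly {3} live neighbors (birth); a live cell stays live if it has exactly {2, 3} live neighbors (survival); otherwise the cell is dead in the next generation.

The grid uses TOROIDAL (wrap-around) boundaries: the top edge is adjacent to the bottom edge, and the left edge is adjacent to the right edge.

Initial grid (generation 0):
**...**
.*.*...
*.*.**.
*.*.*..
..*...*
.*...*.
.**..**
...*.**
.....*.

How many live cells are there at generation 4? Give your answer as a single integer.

Simulating step by step:
Generation 0 (given above): 25 live cells
Generation 1: 26 live cells
***.***
...*...
*.*.***
*.*.*..
*.**.**
.*...*.
.**....
*.*....
.......
Generation 2: 26 live cells
*******
.......
*.*.***
..*....
*.**.*.
...***.
*.*....
..*....
..**.*.
Generation 3: 21 live cells
**...**
.......
.*.*.**
*.*....
.**..**
.....*.
.**.*..
..*....
*....*.
Generation 4: 29 live cells
**...*.
.**.*..
***...*
...**..
***..**
*..****
.***...
..**...
*....*.
Population at generation 4: 29

Answer: 29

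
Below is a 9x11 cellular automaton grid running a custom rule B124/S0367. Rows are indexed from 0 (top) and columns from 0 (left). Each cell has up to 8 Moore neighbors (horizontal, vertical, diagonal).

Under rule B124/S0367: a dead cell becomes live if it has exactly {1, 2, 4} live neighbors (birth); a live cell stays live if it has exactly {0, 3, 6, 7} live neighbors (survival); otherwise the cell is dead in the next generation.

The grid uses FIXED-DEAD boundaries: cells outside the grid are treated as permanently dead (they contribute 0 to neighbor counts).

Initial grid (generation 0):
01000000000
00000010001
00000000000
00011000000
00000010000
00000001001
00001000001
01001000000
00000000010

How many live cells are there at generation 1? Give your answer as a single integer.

Answer: 68

Derivation:
Simulating step by step:
Generation 0 (given above): 13 live cells
Generation 1: 68 live cells
11100111011
11100111011
00111111011
00100111000
00111101111
00011110110
11110111110
11110100111
11111100111
Population at generation 1: 68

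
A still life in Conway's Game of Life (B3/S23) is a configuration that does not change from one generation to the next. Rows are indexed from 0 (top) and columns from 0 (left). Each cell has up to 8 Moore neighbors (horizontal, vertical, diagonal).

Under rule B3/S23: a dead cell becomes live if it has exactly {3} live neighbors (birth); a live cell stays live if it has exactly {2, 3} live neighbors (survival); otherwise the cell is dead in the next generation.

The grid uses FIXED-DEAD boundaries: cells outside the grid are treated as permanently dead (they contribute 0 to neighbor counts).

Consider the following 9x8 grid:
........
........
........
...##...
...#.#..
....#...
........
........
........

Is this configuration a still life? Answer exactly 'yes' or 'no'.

Answer: yes

Derivation:
Compute generation 1 and compare to generation 0 (given above):
Generation 1:
........
........
........
...##...
...#.#..
....#...
........
........
........
The grids are IDENTICAL -> still life.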